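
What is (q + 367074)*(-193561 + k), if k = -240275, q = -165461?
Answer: -87466977468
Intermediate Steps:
(q + 367074)*(-193561 + k) = (-165461 + 367074)*(-193561 - 240275) = 201613*(-433836) = -87466977468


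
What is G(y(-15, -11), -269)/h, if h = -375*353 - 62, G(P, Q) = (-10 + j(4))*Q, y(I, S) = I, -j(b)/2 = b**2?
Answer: -11298/132437 ≈ -0.085308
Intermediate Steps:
j(b) = -2*b**2
G(P, Q) = -42*Q (G(P, Q) = (-10 - 2*4**2)*Q = (-10 - 2*16)*Q = (-10 - 32)*Q = -42*Q)
h = -132437 (h = -132375 - 62 = -132437)
G(y(-15, -11), -269)/h = -42*(-269)/(-132437) = 11298*(-1/132437) = -11298/132437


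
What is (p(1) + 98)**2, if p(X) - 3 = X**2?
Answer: 10404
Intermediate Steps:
p(X) = 3 + X**2
(p(1) + 98)**2 = ((3 + 1**2) + 98)**2 = ((3 + 1) + 98)**2 = (4 + 98)**2 = 102**2 = 10404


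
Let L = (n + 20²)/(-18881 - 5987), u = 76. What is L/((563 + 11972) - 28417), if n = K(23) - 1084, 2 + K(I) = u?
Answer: -305/197476788 ≈ -1.5445e-6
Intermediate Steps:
K(I) = 74 (K(I) = -2 + 76 = 74)
n = -1010 (n = 74 - 1084 = -1010)
L = 305/12434 (L = (-1010 + 20²)/(-18881 - 5987) = (-1010 + 400)/(-24868) = -610*(-1/24868) = 305/12434 ≈ 0.024530)
L/((563 + 11972) - 28417) = 305/(12434*((563 + 11972) - 28417)) = 305/(12434*(12535 - 28417)) = (305/12434)/(-15882) = (305/12434)*(-1/15882) = -305/197476788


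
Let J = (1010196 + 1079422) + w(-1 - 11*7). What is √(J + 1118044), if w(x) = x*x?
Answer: √3213746 ≈ 1792.7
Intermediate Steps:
w(x) = x²
J = 2095702 (J = (1010196 + 1079422) + (-1 - 11*7)² = 2089618 + (-1 - 77)² = 2089618 + (-78)² = 2089618 + 6084 = 2095702)
√(J + 1118044) = √(2095702 + 1118044) = √3213746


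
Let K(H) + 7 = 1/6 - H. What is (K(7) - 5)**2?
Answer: 12769/36 ≈ 354.69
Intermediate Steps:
K(H) = -41/6 - H (K(H) = -7 + (1/6 - H) = -41/6 - H)
(K(7) - 5)**2 = ((-41/6 - 1*7) - 5)**2 = ((-41/6 - 7) - 5)**2 = (-83/6 - 5)**2 = (-113/6)**2 = 12769/36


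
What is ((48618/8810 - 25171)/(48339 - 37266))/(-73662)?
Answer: 55426973/1796489665515 ≈ 3.0853e-5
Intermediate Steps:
((48618/8810 - 25171)/(48339 - 37266))/(-73662) = ((48618*(1/8810) - 25171)/11073)*(-1/73662) = ((24309/4405 - 25171)*(1/11073))*(-1/73662) = -110853946/4405*1/11073*(-1/73662) = -110853946/48776565*(-1/73662) = 55426973/1796489665515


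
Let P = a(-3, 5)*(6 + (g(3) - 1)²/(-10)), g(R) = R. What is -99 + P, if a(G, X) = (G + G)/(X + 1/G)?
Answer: -531/5 ≈ -106.20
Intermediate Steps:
a(G, X) = 2*G/(X + 1/G) (a(G, X) = (2*G)/(X + 1/G) = 2*G/(X + 1/G))
P = -36/5 (P = (2*(-3)²/(1 - 3*5))*(6 + (3 - 1)²/(-10)) = (2*9/(1 - 15))*(6 + 2²*(-⅒)) = (2*9/(-14))*(6 + 4*(-⅒)) = (2*9*(-1/14))*(6 - ⅖) = -9/7*28/5 = -36/5 ≈ -7.2000)
-99 + P = -99 - 36/5 = -531/5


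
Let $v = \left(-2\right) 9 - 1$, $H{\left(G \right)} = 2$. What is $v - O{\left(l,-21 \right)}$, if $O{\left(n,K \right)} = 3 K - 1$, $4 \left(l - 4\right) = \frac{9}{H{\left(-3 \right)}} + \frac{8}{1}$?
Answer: $45$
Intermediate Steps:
$l = \frac{57}{8}$ ($l = 4 + \frac{\frac{9}{2} + \frac{8}{1}}{4} = 4 + \frac{9 \cdot \frac{1}{2} + 8 \cdot 1}{4} = 4 + \frac{\frac{9}{2} + 8}{4} = 4 + \frac{1}{4} \cdot \frac{25}{2} = 4 + \frac{25}{8} = \frac{57}{8} \approx 7.125$)
$O{\left(n,K \right)} = -1 + 3 K$
$v = -19$ ($v = -18 - 1 = -19$)
$v - O{\left(l,-21 \right)} = -19 - \left(-1 + 3 \left(-21\right)\right) = -19 - \left(-1 - 63\right) = -19 - -64 = -19 + 64 = 45$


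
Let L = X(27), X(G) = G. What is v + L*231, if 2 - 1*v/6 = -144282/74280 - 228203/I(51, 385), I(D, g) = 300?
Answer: 167512456/15475 ≈ 10825.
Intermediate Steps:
L = 27
v = 70994881/15475 (v = 12 - 6*(-144282/74280 - 228203/300) = 12 - 6*(-144282*1/74280 - 228203*1/300) = 12 - 6*(-24047/12380 - 228203/300) = 12 - 6*(-70809181/92850) = 12 + 70809181/15475 = 70994881/15475 ≈ 4587.7)
v + L*231 = 70994881/15475 + 27*231 = 70994881/15475 + 6237 = 167512456/15475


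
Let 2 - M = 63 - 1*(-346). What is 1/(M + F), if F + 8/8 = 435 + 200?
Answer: 1/227 ≈ 0.0044053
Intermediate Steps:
F = 634 (F = -1 + (435 + 200) = -1 + 635 = 634)
M = -407 (M = 2 - (63 - 1*(-346)) = 2 - (63 + 346) = 2 - 1*409 = 2 - 409 = -407)
1/(M + F) = 1/(-407 + 634) = 1/227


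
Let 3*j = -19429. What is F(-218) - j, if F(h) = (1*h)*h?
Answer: 162001/3 ≈ 54000.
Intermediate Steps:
j = -19429/3 (j = (⅓)*(-19429) = -19429/3 ≈ -6476.3)
F(h) = h² (F(h) = h*h = h²)
F(-218) - j = (-218)² - 1*(-19429/3) = 47524 + 19429/3 = 162001/3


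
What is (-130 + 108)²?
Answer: 484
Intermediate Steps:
(-130 + 108)² = (-22)² = 484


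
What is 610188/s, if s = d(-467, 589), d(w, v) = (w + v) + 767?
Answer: 610188/889 ≈ 686.38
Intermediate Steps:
d(w, v) = 767 + v + w (d(w, v) = (v + w) + 767 = 767 + v + w)
s = 889 (s = 767 + 589 - 467 = 889)
610188/s = 610188/889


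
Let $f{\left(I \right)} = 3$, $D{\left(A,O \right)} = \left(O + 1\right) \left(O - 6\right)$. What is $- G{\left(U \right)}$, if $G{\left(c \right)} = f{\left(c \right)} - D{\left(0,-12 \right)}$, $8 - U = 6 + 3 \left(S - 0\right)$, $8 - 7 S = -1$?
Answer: $195$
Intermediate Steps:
$D{\left(A,O \right)} = \left(1 + O\right) \left(-6 + O\right)$
$S = \frac{9}{7}$ ($S = \frac{8}{7} - - \frac{1}{7} = \frac{8}{7} + \frac{1}{7} = \frac{9}{7} \approx 1.2857$)
$U = - \frac{13}{7}$ ($U = 8 - \left(6 + 3 \left(\frac{9}{7} - 0\right)\right) = 8 - \left(6 + 3 \left(\frac{9}{7} + 0\right)\right) = 8 - \left(6 + 3 \cdot \frac{9}{7}\right) = 8 - \left(6 + \frac{27}{7}\right) = 8 - \frac{69}{7} = - \frac{13}{7} \approx -1.8571$)
$G{\left(c \right)} = -195$ ($G{\left(c \right)} = 3 - \left(-6 + \left(-12\right)^{2} - -60\right) = 3 - \left(-6 + 144 + 60\right) = 3 - 198 = -195$)
$- G{\left(U \right)} = \left(-1\right) \left(-195\right) = 195$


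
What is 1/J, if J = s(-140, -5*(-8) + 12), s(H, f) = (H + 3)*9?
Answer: -1/1233 ≈ -0.00081103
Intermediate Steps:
s(H, f) = 27 + 9*H (s(H, f) = (3 + H)*9 = 27 + 9*H)
J = -1233 (J = 27 + 9*(-140) = 27 - 1260 = -1233)
1/J = 1/(-1233) = -1/1233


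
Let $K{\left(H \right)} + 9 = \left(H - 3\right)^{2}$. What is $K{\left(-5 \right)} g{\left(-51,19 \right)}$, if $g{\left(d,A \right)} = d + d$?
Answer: $-5610$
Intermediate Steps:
$K{\left(H \right)} = -9 + \left(-3 + H\right)^{2}$ ($K{\left(H \right)} = -9 + \left(H - 3\right)^{2} = -9 + \left(-3 + H\right)^{2}$)
$g{\left(d,A \right)} = 2 d$
$K{\left(-5 \right)} g{\left(-51,19 \right)} = - 5 \left(-6 - 5\right) 2 \left(-51\right) = \left(-5\right) \left(-11\right) \left(-102\right) = 55 \left(-102\right) = -5610$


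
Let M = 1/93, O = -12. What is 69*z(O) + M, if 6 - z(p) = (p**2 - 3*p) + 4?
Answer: -1142225/93 ≈ -12282.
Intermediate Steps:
M = 1/93 ≈ 0.010753
z(p) = 2 - p**2 + 3*p (z(p) = 6 - ((p**2 - 3*p) + 4) = 6 - (4 + p**2 - 3*p) = 6 + (-4 - p**2 + 3*p) = 2 - p**2 + 3*p)
69*z(O) + M = 69*(2 - 1*(-12)**2 + 3*(-12)) + 1/93 = 69*(2 - 1*144 - 36) + 1/93 = 69*(2 - 144 - 36) + 1/93 = 69*(-178) + 1/93 = -12282 + 1/93 = -1142225/93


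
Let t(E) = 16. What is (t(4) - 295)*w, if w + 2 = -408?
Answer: 114390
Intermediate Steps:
w = -410 (w = -2 - 408 = -410)
(t(4) - 295)*w = (16 - 295)*(-410) = -279*(-410) = 114390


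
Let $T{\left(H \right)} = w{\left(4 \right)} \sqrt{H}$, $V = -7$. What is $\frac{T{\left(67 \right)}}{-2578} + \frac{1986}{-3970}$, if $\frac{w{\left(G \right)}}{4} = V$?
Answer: $- \frac{993}{1985} + \frac{14 \sqrt{67}}{1289} \approx -0.41135$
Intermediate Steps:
$w{\left(G \right)} = -28$ ($w{\left(G \right)} = 4 \left(-7\right) = -28$)
$T{\left(H \right)} = - 28 \sqrt{H}$
$\frac{T{\left(67 \right)}}{-2578} + \frac{1986}{-3970} = \frac{\left(-28\right) \sqrt{67}}{-2578} + \frac{1986}{-3970} = - 28 \sqrt{67} \left(- \frac{1}{2578}\right) + 1986 \left(- \frac{1}{3970}\right) = \frac{14 \sqrt{67}}{1289} - \frac{993}{1985} = - \frac{993}{1985} + \frac{14 \sqrt{67}}{1289}$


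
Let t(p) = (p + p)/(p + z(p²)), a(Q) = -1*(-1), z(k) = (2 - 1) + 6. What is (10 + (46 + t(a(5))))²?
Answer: 50625/16 ≈ 3164.1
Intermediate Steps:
z(k) = 7 (z(k) = 1 + 6 = 7)
a(Q) = 1
t(p) = 2*p/(7 + p) (t(p) = (p + p)/(p + 7) = (2*p)/(7 + p) = 2*p/(7 + p))
(10 + (46 + t(a(5))))² = (10 + (46 + 2*1/(7 + 1)))² = (10 + (46 + 2*1/8))² = (10 + (46 + 2*1*(⅛)))² = (10 + (46 + ¼))² = (10 + 185/4)² = (225/4)² = 50625/16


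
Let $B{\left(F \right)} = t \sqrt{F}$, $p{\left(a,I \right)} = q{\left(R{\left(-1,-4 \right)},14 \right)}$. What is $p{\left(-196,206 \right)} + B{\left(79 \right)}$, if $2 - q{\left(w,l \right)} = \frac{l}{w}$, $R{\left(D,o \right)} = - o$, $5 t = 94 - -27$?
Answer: $- \frac{3}{2} + \frac{121 \sqrt{79}}{5} \approx 213.59$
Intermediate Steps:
$t = \frac{121}{5}$ ($t = \frac{94 - -27}{5} = \frac{94 + 27}{5} = \frac{1}{5} \cdot 121 = \frac{121}{5} \approx 24.2$)
$q{\left(w,l \right)} = 2 - \frac{l}{w}$
$p{\left(a,I \right)} = - \frac{3}{2}$ ($p{\left(a,I \right)} = 2 - \frac{14}{\left(-1\right) \left(-4\right)} = 2 - \frac{14}{4} = 2 - 14 \cdot \frac{1}{4} = 2 - \frac{7}{2} = - \frac{3}{2}$)
$B{\left(F \right)} = \frac{121 \sqrt{F}}{5}$
$p{\left(-196,206 \right)} + B{\left(79 \right)} = - \frac{3}{2} + \frac{121 \sqrt{79}}{5}$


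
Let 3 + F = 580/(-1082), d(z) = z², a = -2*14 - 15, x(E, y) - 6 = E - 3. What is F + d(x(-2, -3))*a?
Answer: -25176/541 ≈ -46.536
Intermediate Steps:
x(E, y) = 3 + E (x(E, y) = 6 + (E - 3) = 6 + (-3 + E) = 3 + E)
a = -43 (a = -28 - 15 = -43)
F = -1913/541 (F = -3 + 580/(-1082) = -3 + 580*(-1/1082) = -3 - 290/541 = -1913/541 ≈ -3.5360)
F + d(x(-2, -3))*a = -1913/541 + (3 - 2)²*(-43) = -1913/541 + 1²*(-43) = -1913/541 + 1*(-43) = -1913/541 - 43 = -25176/541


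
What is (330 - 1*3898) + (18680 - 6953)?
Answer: 8159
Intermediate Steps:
(330 - 1*3898) + (18680 - 6953) = (330 - 3898) + 11727 = -3568 + 11727 = 8159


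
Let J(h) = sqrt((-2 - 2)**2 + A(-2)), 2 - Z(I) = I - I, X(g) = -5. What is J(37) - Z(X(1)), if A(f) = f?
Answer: -2 + sqrt(14) ≈ 1.7417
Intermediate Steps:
Z(I) = 2 (Z(I) = 2 - (I - I) = 2 - 1*0 = 2 + 0 = 2)
J(h) = sqrt(14) (J(h) = sqrt((-2 - 2)**2 - 2) = sqrt((-4)**2 - 2) = sqrt(16 - 2) = sqrt(14))
J(37) - Z(X(1)) = sqrt(14) - 1*2 = sqrt(14) - 2 = -2 + sqrt(14)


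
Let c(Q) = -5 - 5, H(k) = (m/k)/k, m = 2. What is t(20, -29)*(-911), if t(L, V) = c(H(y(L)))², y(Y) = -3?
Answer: -91100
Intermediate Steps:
H(k) = 2/k² (H(k) = (2/k)/k = 2/k²)
c(Q) = -10
t(L, V) = 100 (t(L, V) = (-10)² = 100)
t(20, -29)*(-911) = 100*(-911) = -91100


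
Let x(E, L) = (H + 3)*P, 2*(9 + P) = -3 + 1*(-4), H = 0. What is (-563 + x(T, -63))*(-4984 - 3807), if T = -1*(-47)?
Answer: 10557991/2 ≈ 5.2790e+6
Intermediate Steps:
T = 47
P = -25/2 (P = -9 + (-3 + 1*(-4))/2 = -9 + (-3 - 4)/2 = -9 + (½)*(-7) = -9 - 7/2 = -25/2 ≈ -12.500)
x(E, L) = -75/2 (x(E, L) = (0 + 3)*(-25/2) = 3*(-25/2) = -75/2)
(-563 + x(T, -63))*(-4984 - 3807) = (-563 - 75/2)*(-4984 - 3807) = -1201/2*(-8791) = 10557991/2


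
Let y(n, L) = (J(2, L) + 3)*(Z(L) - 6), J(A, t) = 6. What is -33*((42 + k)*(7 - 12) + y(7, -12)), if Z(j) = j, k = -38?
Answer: 6006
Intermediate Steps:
y(n, L) = -54 + 9*L (y(n, L) = (6 + 3)*(L - 6) = 9*(-6 + L) = -54 + 9*L)
-33*((42 + k)*(7 - 12) + y(7, -12)) = -33*((42 - 38)*(7 - 12) + (-54 + 9*(-12))) = -33*(4*(-5) + (-54 - 108)) = -33*(-20 - 162) = -33*(-182) = 6006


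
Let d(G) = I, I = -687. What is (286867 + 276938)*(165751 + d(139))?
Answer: 93063908520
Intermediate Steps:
d(G) = -687
(286867 + 276938)*(165751 + d(139)) = (286867 + 276938)*(165751 - 687) = 563805*165064 = 93063908520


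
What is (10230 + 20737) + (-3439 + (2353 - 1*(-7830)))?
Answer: 37711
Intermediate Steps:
(10230 + 20737) + (-3439 + (2353 - 1*(-7830))) = 30967 + (-3439 + (2353 + 7830)) = 30967 + (-3439 + 10183) = 30967 + 6744 = 37711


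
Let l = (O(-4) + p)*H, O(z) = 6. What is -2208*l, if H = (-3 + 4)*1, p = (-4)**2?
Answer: -48576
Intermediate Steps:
p = 16
H = 1 (H = 1*1 = 1)
l = 22 (l = (6 + 16)*1 = 22*1 = 22)
-2208*l = -2208*22 = -48576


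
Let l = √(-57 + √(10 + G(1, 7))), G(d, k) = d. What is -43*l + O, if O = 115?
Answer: 115 - 43*√(-57 + √11) ≈ 115.0 - 315.06*I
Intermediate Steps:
l = √(-57 + √11) (l = √(-57 + √(10 + 1)) = √(-57 + √11) ≈ 7.3269*I)
-43*l + O = -43*√(-57 + √11) + 115 = 115 - 43*√(-57 + √11)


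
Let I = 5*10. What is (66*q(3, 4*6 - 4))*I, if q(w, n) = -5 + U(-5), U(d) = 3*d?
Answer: -66000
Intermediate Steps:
I = 50
q(w, n) = -20 (q(w, n) = -5 + 3*(-5) = -5 - 15 = -20)
(66*q(3, 4*6 - 4))*I = (66*(-20))*50 = -1320*50 = -66000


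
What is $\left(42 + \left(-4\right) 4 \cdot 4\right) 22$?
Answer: $-484$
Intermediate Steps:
$\left(42 + \left(-4\right) 4 \cdot 4\right) 22 = \left(42 - 64\right) 22 = \left(-22\right) 22 = -484$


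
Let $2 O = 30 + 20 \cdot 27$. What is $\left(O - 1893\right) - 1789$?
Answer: $-3397$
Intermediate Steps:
$O = 285$ ($O = \frac{30 + 20 \cdot 27}{2} = \frac{30 + 540}{2} = \frac{1}{2} \cdot 570 = 285$)
$\left(O - 1893\right) - 1789 = \left(285 - 1893\right) - 1789 = -1608 - 1789 = -3397$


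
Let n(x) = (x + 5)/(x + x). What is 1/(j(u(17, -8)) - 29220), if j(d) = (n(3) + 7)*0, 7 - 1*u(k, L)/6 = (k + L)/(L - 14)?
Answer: -1/29220 ≈ -3.4223e-5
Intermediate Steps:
n(x) = (5 + x)/(2*x) (n(x) = (5 + x)/((2*x)) = (5 + x)*(1/(2*x)) = (5 + x)/(2*x))
u(k, L) = 42 - 6*(L + k)/(-14 + L) (u(k, L) = 42 - 6*(k + L)/(L - 14) = 42 - 6*(L + k)/(-14 + L))
j(d) = 0 (j(d) = ((1/2)*(5 + 3)/3 + 7)*0 = ((1/2)*(1/3)*8 + 7)*0 = (4/3 + 7)*0 = (25/3)*0 = 0)
1/(j(u(17, -8)) - 29220) = 1/(0 - 29220) = 1/(-29220) = -1/29220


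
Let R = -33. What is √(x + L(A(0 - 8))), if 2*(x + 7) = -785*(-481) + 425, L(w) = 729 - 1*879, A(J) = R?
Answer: 4*√11803 ≈ 434.57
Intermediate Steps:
A(J) = -33
L(w) = -150 (L(w) = 729 - 879 = -150)
x = 188998 (x = -7 + (-785*(-481) + 425)/2 = -7 + (377585 + 425)/2 = -7 + (½)*378010 = -7 + 189005 = 188998)
√(x + L(A(0 - 8))) = √(188998 - 150) = √188848 = 4*√11803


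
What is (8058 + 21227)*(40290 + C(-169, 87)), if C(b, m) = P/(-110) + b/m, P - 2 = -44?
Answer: 1129113525974/957 ≈ 1.1798e+9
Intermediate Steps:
P = -42 (P = 2 - 44 = -42)
C(b, m) = 21/55 + b/m (C(b, m) = -42/(-110) + b/m = -42*(-1/110) + b/m = 21/55 + b/m)
(8058 + 21227)*(40290 + C(-169, 87)) = (8058 + 21227)*(40290 + (21/55 - 169/87)) = 29285*(40290 + (21/55 - 169*1/87)) = 29285*(40290 + (21/55 - 169/87)) = 29285*(40290 - 7468/4785) = 29285*(192780182/4785) = 1129113525974/957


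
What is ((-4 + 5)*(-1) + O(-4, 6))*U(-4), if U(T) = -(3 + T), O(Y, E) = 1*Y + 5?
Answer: 0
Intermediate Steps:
O(Y, E) = 5 + Y (O(Y, E) = Y + 5 = 5 + Y)
U(T) = -3 - T (U(T) = -(3 + T) = -3 - T)
((-4 + 5)*(-1) + O(-4, 6))*U(-4) = ((-4 + 5)*(-1) + (5 - 4))*(-3 - 1*(-4)) = (1*(-1) + 1)*(-3 + 4) = (-1 + 1)*1 = 0*1 = 0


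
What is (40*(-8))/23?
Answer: -320/23 ≈ -13.913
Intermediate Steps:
(40*(-8))/23 = -320*1/23 = -320/23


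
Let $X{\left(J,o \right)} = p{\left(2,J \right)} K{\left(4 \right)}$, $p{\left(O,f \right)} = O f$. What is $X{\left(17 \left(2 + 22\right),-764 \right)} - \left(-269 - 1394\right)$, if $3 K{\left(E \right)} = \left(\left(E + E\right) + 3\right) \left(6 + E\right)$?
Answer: $31583$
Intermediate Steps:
$K{\left(E \right)} = \frac{\left(3 + 2 E\right) \left(6 + E\right)}{3}$ ($K{\left(E \right)} = \frac{\left(\left(E + E\right) + 3\right) \left(6 + E\right)}{3} = \frac{\left(2 E + 3\right) \left(6 + E\right)}{3} = \frac{\left(3 + 2 E\right) \left(6 + E\right)}{3}$)
$X{\left(J,o \right)} = \frac{220 J}{3}$ ($X{\left(J,o \right)} = 2 J \left(6 + 5 \cdot 4 + \frac{2 \cdot 4^{2}}{3}\right) = 2 J \left(6 + 20 + \frac{2}{3} \cdot 16\right) = 2 J \left(6 + 20 + \frac{32}{3}\right) = 2 J \frac{110}{3} = \frac{220 J}{3}$)
$X{\left(17 \left(2 + 22\right),-764 \right)} - \left(-269 - 1394\right) = \frac{220 \cdot 17 \left(2 + 22\right)}{3} - \left(-269 - 1394\right) = \frac{220 \cdot 17 \cdot 24}{3} - \left(-269 - 1394\right) = \frac{220}{3} \cdot 408 - -1663 = 29920 + 1663 = 31583$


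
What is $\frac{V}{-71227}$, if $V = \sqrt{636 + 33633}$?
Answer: $- \frac{\sqrt{34269}}{71227} \approx -0.002599$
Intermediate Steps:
$V = \sqrt{34269} \approx 185.12$
$\frac{V}{-71227} = \frac{\sqrt{34269}}{-71227} = \sqrt{34269} \left(- \frac{1}{71227}\right) = - \frac{\sqrt{34269}}{71227}$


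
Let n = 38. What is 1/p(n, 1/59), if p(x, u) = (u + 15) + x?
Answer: 59/3128 ≈ 0.018862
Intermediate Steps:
p(x, u) = 15 + u + x (p(x, u) = (15 + u) + x = 15 + u + x)
1/p(n, 1/59) = 1/(15 + 1/59 + 38) = 1/(3128/59) = 59/3128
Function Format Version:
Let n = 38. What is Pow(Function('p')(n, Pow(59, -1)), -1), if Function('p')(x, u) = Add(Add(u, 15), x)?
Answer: Rational(59, 3128) ≈ 0.018862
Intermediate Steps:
Function('p')(x, u) = Add(15, u, x) (Function('p')(x, u) = Add(Add(15, u), x) = Add(15, u, x))
Pow(Function('p')(n, Pow(59, -1)), -1) = Pow(Add(15, Pow(59, -1), 38), -1) = Pow(Add(15, Rational(1, 59), 38), -1) = Pow(Rational(3128, 59), -1) = Rational(59, 3128)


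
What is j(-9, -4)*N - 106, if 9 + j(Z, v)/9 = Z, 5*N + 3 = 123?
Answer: -3994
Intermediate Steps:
N = 24 (N = -⅗ + (⅕)*123 = -⅗ + 123/5 = 24)
j(Z, v) = -81 + 9*Z
j(-9, -4)*N - 106 = (-81 + 9*(-9))*24 - 106 = (-81 - 81)*24 - 106 = -162*24 - 106 = -3888 - 106 = -3994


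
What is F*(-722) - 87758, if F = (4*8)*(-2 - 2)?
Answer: 4658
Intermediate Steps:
F = -128 (F = 32*(-4) = -128)
F*(-722) - 87758 = -128*(-722) - 87758 = 92416 - 87758 = 4658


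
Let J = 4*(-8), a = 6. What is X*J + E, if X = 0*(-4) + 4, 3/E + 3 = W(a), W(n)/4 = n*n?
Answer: -6015/47 ≈ -127.98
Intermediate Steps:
W(n) = 4*n**2 (W(n) = 4*(n*n) = 4*n**2)
J = -32
E = 1/47 (E = 3/(-3 + 4*6**2) = 3/(-3 + 4*36) = 3/(-3 + 144) = 3/141 = 3*(1/141) = 1/47 ≈ 0.021277)
X = 4 (X = 0 + 4 = 4)
X*J + E = 4*(-32) + 1/47 = -128 + 1/47 = -6015/47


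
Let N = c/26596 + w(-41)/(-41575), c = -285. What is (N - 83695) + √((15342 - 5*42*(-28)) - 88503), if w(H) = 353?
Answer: -92543984783763/1105728700 + I*√67281 ≈ -83695.0 + 259.39*I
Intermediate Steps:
N = -21237263/1105728700 (N = -285/26596 + 353/(-41575) = -285*1/26596 + 353*(-1/41575) = -285/26596 - 353/41575 = -21237263/1105728700 ≈ -0.019207)
(N - 83695) + √((15342 - 5*42*(-28)) - 88503) = (-21237263/1105728700 - 83695) + √((15342 - 5*42*(-28)) - 88503) = -92543984783763/1105728700 + √((15342 - 210*(-28)) - 88503) = -92543984783763/1105728700 + √((15342 - 1*(-5880)) - 88503) = -92543984783763/1105728700 + √((15342 + 5880) - 88503) = -92543984783763/1105728700 + √(21222 - 88503) = -92543984783763/1105728700 + √(-67281) = -92543984783763/1105728700 + I*√67281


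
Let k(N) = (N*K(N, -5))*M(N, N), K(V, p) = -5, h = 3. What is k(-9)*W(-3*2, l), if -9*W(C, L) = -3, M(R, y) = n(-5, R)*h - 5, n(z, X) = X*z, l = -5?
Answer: 1950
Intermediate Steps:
M(R, y) = -5 - 15*R (M(R, y) = (R*(-5))*3 - 5 = -5*R*3 - 5 = -15*R - 5 = -5 - 15*R)
W(C, L) = 1/3 (W(C, L) = -1/9*(-3) = 1/3)
k(N) = -5*N*(-5 - 15*N) (k(N) = (N*(-5))*(-5 - 15*N) = (-5*N)*(-5 - 15*N) = -5*N*(-5 - 15*N))
k(-9)*W(-3*2, l) = (25*(-9)*(1 + 3*(-9)))*(1/3) = (25*(-9)*(1 - 27))*(1/3) = (25*(-9)*(-26))*(1/3) = 5850*(1/3) = 1950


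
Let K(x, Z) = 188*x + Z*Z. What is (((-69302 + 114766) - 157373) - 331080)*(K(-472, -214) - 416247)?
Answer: 203414789943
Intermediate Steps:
K(x, Z) = Z² + 188*x (K(x, Z) = 188*x + Z² = Z² + 188*x)
(((-69302 + 114766) - 157373) - 331080)*(K(-472, -214) - 416247) = (((-69302 + 114766) - 157373) - 331080)*(((-214)² + 188*(-472)) - 416247) = ((45464 - 157373) - 331080)*((45796 - 88736) - 416247) = (-111909 - 331080)*(-42940 - 416247) = -442989*(-459187) = 203414789943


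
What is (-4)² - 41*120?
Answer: -4904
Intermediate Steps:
(-4)² - 41*120 = 16 - 4920 = -4904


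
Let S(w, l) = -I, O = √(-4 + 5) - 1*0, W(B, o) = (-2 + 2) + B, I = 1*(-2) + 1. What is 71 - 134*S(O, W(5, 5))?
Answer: -63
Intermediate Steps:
I = -1 (I = -2 + 1 = -1)
W(B, o) = B (W(B, o) = 0 + B = B)
O = 1 (O = √1 + 0 = 1 + 0 = 1)
S(w, l) = 1 (S(w, l) = -1*(-1) = 1)
71 - 134*S(O, W(5, 5)) = 71 - 134*1 = 71 - 134 = -63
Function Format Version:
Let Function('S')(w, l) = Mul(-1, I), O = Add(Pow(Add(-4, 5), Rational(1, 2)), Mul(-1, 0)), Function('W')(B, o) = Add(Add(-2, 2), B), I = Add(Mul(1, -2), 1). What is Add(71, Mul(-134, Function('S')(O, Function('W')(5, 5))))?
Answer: -63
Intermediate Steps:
I = -1 (I = Add(-2, 1) = -1)
Function('W')(B, o) = B (Function('W')(B, o) = Add(0, B) = B)
O = 1 (O = Add(Pow(1, Rational(1, 2)), 0) = Add(1, 0) = 1)
Function('S')(w, l) = 1 (Function('S')(w, l) = Mul(-1, -1) = 1)
Add(71, Mul(-134, Function('S')(O, Function('W')(5, 5)))) = Add(71, Mul(-134, 1)) = Add(71, -134) = -63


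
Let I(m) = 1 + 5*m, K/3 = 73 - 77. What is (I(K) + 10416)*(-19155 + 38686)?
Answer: 202282567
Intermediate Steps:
K = -12 (K = 3*(73 - 77) = 3*(-4) = -12)
(I(K) + 10416)*(-19155 + 38686) = ((1 + 5*(-12)) + 10416)*(-19155 + 38686) = ((1 - 60) + 10416)*19531 = (-59 + 10416)*19531 = 10357*19531 = 202282567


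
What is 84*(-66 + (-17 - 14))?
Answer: -8148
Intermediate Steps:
84*(-66 + (-17 - 14)) = 84*(-66 - 31) = 84*(-97) = -8148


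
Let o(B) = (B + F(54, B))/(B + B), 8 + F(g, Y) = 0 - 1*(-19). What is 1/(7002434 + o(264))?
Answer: 48/336116857 ≈ 1.4281e-7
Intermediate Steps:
F(g, Y) = 11 (F(g, Y) = -8 + (0 - 1*(-19)) = -8 + (0 + 19) = -8 + 19 = 11)
o(B) = (11 + B)/(2*B) (o(B) = (B + 11)/(B + B) = (11 + B)/((2*B)) = (11 + B)*(1/(2*B)) = (11 + B)/(2*B))
1/(7002434 + o(264)) = 1/(7002434 + (1/2)*(11 + 264)/264) = 1/(7002434 + (1/2)*(1/264)*275) = 1/(7002434 + 25/48) = 1/(336116857/48) = 48/336116857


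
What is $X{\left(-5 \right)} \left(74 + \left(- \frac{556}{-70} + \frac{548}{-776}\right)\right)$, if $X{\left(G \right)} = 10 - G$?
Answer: $\frac{1654791}{1358} \approx 1218.6$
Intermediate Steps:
$X{\left(-5 \right)} \left(74 + \left(- \frac{556}{-70} + \frac{548}{-776}\right)\right) = \left(10 - -5\right) \left(74 + \left(- \frac{556}{-70} + \frac{548}{-776}\right)\right) = \left(10 + 5\right) \left(74 + \left(\left(-556\right) \left(- \frac{1}{70}\right) + 548 \left(- \frac{1}{776}\right)\right)\right) = 15 \left(74 + \left(\frac{278}{35} - \frac{137}{194}\right)\right) = 15 \left(74 + \frac{49137}{6790}\right) = 15 \cdot \frac{551597}{6790} = \frac{1654791}{1358}$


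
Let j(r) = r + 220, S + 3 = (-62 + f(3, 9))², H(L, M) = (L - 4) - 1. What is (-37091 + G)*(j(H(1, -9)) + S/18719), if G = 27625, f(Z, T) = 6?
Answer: -38303572642/18719 ≈ -2.0462e+6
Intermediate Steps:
H(L, M) = -5 + L (H(L, M) = (-4 + L) - 1 = -5 + L)
S = 3133 (S = -3 + (-62 + 6)² = -3 + (-56)² = -3 + 3136 = 3133)
j(r) = 220 + r
(-37091 + G)*(j(H(1, -9)) + S/18719) = (-37091 + 27625)*((220 + (-5 + 1)) + 3133/18719) = -9466*((220 - 4) + 3133*(1/18719)) = -9466*(216 + 3133/18719) = -9466*4046437/18719 = -38303572642/18719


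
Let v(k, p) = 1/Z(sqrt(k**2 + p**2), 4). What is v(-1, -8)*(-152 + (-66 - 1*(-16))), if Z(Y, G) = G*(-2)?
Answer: 101/4 ≈ 25.250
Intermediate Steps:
Z(Y, G) = -2*G
v(k, p) = -1/8 (v(k, p) = 1/(-2*4) = 1/(-8) = -1/8)
v(-1, -8)*(-152 + (-66 - 1*(-16))) = -(-152 + (-66 - 1*(-16)))/8 = -(-152 + (-66 + 16))/8 = -(-152 - 50)/8 = -1/8*(-202) = 101/4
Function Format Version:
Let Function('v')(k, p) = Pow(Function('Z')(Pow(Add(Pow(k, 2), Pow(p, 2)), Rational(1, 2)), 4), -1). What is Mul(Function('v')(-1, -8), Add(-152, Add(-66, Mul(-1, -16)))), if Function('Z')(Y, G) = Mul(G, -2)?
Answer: Rational(101, 4) ≈ 25.250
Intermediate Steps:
Function('Z')(Y, G) = Mul(-2, G)
Function('v')(k, p) = Rational(-1, 8) (Function('v')(k, p) = Pow(Mul(-2, 4), -1) = Pow(-8, -1) = Rational(-1, 8))
Mul(Function('v')(-1, -8), Add(-152, Add(-66, Mul(-1, -16)))) = Mul(Rational(-1, 8), Add(-152, Add(-66, Mul(-1, -16)))) = Mul(Rational(-1, 8), Add(-152, Add(-66, 16))) = Mul(Rational(-1, 8), Add(-152, -50)) = Mul(Rational(-1, 8), -202) = Rational(101, 4)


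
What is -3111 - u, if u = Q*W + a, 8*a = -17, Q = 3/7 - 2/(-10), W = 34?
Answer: -876469/280 ≈ -3130.2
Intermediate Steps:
Q = 22/35 (Q = 3*(⅐) - 2*(-⅒) = 3/7 + ⅕ = 22/35 ≈ 0.62857)
a = -17/8 (a = (⅛)*(-17) = -17/8 ≈ -2.1250)
u = 5389/280 (u = (22/35)*34 - 17/8 = 748/35 - 17/8 = 5389/280 ≈ 19.246)
-3111 - u = -3111 - 1*5389/280 = -3111 - 5389/280 = -876469/280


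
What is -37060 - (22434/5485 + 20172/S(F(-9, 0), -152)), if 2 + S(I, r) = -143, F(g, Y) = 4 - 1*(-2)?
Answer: -5873470802/159065 ≈ -36925.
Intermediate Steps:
F(g, Y) = 6 (F(g, Y) = 4 + 2 = 6)
S(I, r) = -145 (S(I, r) = -2 - 143 = -145)
-37060 - (22434/5485 + 20172/S(F(-9, 0), -152)) = -37060 - (22434/5485 + 20172/(-145)) = -37060 - (22434*(1/5485) + 20172*(-1/145)) = -37060 - (22434/5485 - 20172/145) = -37060 - 1*(-21478098/159065) = -37060 + 21478098/159065 = -5873470802/159065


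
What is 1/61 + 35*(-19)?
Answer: -40564/61 ≈ -664.98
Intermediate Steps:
1/61 + 35*(-19) = 1/61 - 665 = -40564/61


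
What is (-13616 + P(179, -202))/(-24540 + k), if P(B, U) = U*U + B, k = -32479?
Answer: -27367/57019 ≈ -0.47996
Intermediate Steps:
P(B, U) = B + U**2 (P(B, U) = U**2 + B = B + U**2)
(-13616 + P(179, -202))/(-24540 + k) = (-13616 + (179 + (-202)**2))/(-24540 - 32479) = (-13616 + (179 + 40804))/(-57019) = (-13616 + 40983)*(-1/57019) = 27367*(-1/57019) = -27367/57019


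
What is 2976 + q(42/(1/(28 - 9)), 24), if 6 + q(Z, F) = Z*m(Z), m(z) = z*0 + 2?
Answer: 4566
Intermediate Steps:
m(z) = 2 (m(z) = 0 + 2 = 2)
q(Z, F) = -6 + 2*Z (q(Z, F) = -6 + Z*2 = -6 + 2*Z)
2976 + q(42/(1/(28 - 9)), 24) = 2976 + (-6 + 2*(42/(1/(28 - 9)))) = 2976 + (-6 + 2*(42/(1/19))) = 2976 + (-6 + 2*(42*19)) = 2976 + (-6 + 2*798) = 2976 + (-6 + 1596) = 2976 + 1590 = 4566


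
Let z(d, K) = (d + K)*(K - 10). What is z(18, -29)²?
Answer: 184041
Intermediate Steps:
z(d, K) = (-10 + K)*(K + d) (z(d, K) = (K + d)*(-10 + K) = (-10 + K)*(K + d))
z(18, -29)² = ((-29)² - 10*(-29) - 10*18 - 29*18)² = (841 + 290 - 180 - 522)² = 429² = 184041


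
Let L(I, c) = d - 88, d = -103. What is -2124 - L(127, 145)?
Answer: -1933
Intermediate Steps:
L(I, c) = -191 (L(I, c) = -103 - 88 = -191)
-2124 - L(127, 145) = -2124 - 1*(-191) = -2124 + 191 = -1933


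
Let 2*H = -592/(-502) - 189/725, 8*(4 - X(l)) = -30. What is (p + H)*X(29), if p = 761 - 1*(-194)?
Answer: 10779921741/1455800 ≈ 7404.8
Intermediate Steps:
X(l) = 31/4 (X(l) = 4 - ⅛*(-30) = 4 + 15/4 = 31/4)
p = 955 (p = 761 + 194 = 955)
H = 167161/363950 (H = (-592/(-502) - 189/725)/2 = (-592*(-1/502) - 189*1/725)/2 = (296/251 - 189/725)/2 = (½)*(167161/181975) = 167161/363950 ≈ 0.45930)
(p + H)*X(29) = (955 + 167161/363950)*(31/4) = (347739411/363950)*(31/4) = 10779921741/1455800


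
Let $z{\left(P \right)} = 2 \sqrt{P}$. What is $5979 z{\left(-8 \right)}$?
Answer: $23916 i \sqrt{2} \approx 33822.0 i$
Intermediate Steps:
$5979 z{\left(-8 \right)} = 5979 \cdot 2 \sqrt{-8} = 5979 \cdot 2 \cdot 2 i \sqrt{2} = 5979 \cdot 4 i \sqrt{2} = 23916 i \sqrt{2}$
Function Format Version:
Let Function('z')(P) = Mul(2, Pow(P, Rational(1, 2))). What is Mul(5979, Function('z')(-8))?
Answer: Mul(23916, I, Pow(2, Rational(1, 2))) ≈ Mul(33822., I)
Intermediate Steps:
Mul(5979, Function('z')(-8)) = Mul(5979, Mul(2, Pow(-8, Rational(1, 2)))) = Mul(5979, Mul(2, Mul(2, I, Pow(2, Rational(1, 2))))) = Mul(5979, Mul(4, I, Pow(2, Rational(1, 2)))) = Mul(23916, I, Pow(2, Rational(1, 2)))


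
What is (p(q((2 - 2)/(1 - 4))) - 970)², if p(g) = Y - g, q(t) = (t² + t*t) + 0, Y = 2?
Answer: 937024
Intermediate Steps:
q(t) = 2*t² (q(t) = (t² + t²) + 0 = 2*t² + 0 = 2*t²)
p(g) = 2 - g
(p(q((2 - 2)/(1 - 4))) - 970)² = ((2 - 2*((2 - 2)/(1 - 4))²) - 970)² = ((2 - 2*(0/(-3))²) - 970)² = ((2 - 2*(0*(-⅓))²) - 970)² = ((2 - 2*0²) - 970)² = ((2 - 2*0) - 970)² = ((2 - 1*0) - 970)² = ((2 + 0) - 970)² = (2 - 970)² = (-968)² = 937024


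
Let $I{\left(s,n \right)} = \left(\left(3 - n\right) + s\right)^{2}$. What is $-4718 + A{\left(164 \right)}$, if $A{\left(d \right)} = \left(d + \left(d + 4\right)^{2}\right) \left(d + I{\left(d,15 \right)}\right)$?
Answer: $660527266$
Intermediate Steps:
$I{\left(s,n \right)} = \left(3 + s - n\right)^{2}$
$A{\left(d \right)} = \left(d + \left(-12 + d\right)^{2}\right) \left(d + \left(4 + d\right)^{2}\right)$ ($A{\left(d \right)} = \left(d + \left(d + 4\right)^{2}\right) \left(d + \left(3 + d - 15\right)^{2}\right) = \left(d + \left(4 + d\right)^{2}\right) \left(d + \left(3 + d - 15\right)^{2}\right) = \left(d + \left(4 + d\right)^{2}\right) \left(d + \left(-12 + d\right)^{2}\right) = \left(d + \left(-12 + d\right)^{2}\right) \left(d + \left(4 + d\right)^{2}\right)$)
$-4718 + A{\left(164 \right)} = -4718 + \left(2304 + 164^{4} - 47 \cdot 164^{2} - 14 \cdot 164^{3} + 928 \cdot 164\right) = -4718 + \left(2304 + 723394816 - 1264112 - 61753216 + 152192\right) = -4718 + 660531984 = 660527266$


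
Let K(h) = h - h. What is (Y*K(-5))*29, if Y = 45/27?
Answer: 0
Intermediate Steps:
K(h) = 0
Y = 5/3 (Y = 45*(1/27) = 5/3 ≈ 1.6667)
(Y*K(-5))*29 = ((5/3)*0)*29 = 0*29 = 0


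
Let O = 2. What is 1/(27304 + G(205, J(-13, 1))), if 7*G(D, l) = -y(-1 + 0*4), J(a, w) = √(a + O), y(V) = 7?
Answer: 1/27303 ≈ 3.6626e-5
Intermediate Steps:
J(a, w) = √(2 + a) (J(a, w) = √(a + 2) = √(2 + a))
G(D, l) = -1 (G(D, l) = (-1*7)/7 = (⅐)*(-7) = -1)
1/(27304 + G(205, J(-13, 1))) = 1/(27304 - 1) = 1/27303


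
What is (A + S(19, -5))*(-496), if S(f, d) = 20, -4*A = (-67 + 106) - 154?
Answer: -24180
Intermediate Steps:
A = 115/4 (A = -((-67 + 106) - 154)/4 = -(39 - 154)/4 = -¼*(-115) = 115/4 ≈ 28.750)
(A + S(19, -5))*(-496) = (115/4 + 20)*(-496) = (195/4)*(-496) = -24180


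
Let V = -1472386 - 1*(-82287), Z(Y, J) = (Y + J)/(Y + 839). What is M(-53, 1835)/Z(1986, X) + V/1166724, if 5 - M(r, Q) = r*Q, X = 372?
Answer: 17809179168031/152840844 ≈ 1.1652e+5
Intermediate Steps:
Z(Y, J) = (J + Y)/(839 + Y)
V = -1390099 (V = -1472386 + 82287 = -1390099)
M(r, Q) = 5 - Q*r (M(r, Q) = 5 - r*Q = 5 - Q*r)
M(-53, 1835)/Z(1986, X) + V/1166724 = (5 - 1*1835*(-53))/(((372 + 1986)/(839 + 1986))) - 1390099/1166724 = (5 + 97255)/((2358/2825)) - 1390099*1/1166724 = 97260/(((1/2825)*2358)) - 1390099/1166724 = 97260/(2358/2825) - 1390099/1166724 = 97260*(2825/2358) - 1390099/1166724 = 45793250/393 - 1390099/1166724 = 17809179168031/152840844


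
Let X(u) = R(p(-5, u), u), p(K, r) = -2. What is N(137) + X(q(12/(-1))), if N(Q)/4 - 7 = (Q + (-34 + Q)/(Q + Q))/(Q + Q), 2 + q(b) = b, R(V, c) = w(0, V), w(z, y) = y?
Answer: 525635/18769 ≈ 28.005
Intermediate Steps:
R(V, c) = V
q(b) = -2 + b
X(u) = -2
N(Q) = 28 + 2*(Q + (-34 + Q)/(2*Q))/Q (N(Q) = 28 + 4*((Q + (-34 + Q)/(Q + Q))/(Q + Q)) = 28 + 4*((Q + (-34 + Q)/((2*Q)))/((2*Q))) = 28 + 4*((Q + (-34 + Q)*(1/(2*Q)))*(1/(2*Q))) = 28 + 4*((Q + (-34 + Q)/(2*Q))*(1/(2*Q))) = 28 + 4*((Q + (-34 + Q)/(2*Q))/(2*Q)) = 28 + 2*(Q + (-34 + Q)/(2*Q))/Q)
N(137) + X(q(12/(-1))) = (30 + 1/137 - 34/137**2) - 2 = (30 + 1/137 - 34*1/18769) - 2 = (30 + 1/137 - 34/18769) - 2 = 563173/18769 - 2 = 525635/18769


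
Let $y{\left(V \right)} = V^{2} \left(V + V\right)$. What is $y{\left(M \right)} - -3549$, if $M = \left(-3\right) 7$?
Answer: $-14973$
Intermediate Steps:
$M = -21$
$y{\left(V \right)} = 2 V^{3}$ ($y{\left(V \right)} = V^{2} \cdot 2 V = 2 V^{3}$)
$y{\left(M \right)} - -3549 = 2 \left(-21\right)^{3} - -3549 = 2 \left(-9261\right) + 3549 = -18522 + 3549 = -14973$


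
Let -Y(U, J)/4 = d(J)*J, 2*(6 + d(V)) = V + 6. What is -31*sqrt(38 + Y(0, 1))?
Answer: -124*sqrt(3) ≈ -214.77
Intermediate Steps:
d(V) = -3 + V/2 (d(V) = -6 + (V + 6)/2 = -6 + (6 + V)/2 = -6 + (3 + V/2) = -3 + V/2)
Y(U, J) = -4*J*(-3 + J/2) (Y(U, J) = -4*(-3 + J/2)*J = -4*J*(-3 + J/2))
-31*sqrt(38 + Y(0, 1)) = -31*sqrt(38 + 2*1*(6 - 1*1)) = -31*sqrt(38 + 2*1*(6 - 1)) = -31*sqrt(38 + 2*1*5) = -31*sqrt(38 + 10) = -124*sqrt(3)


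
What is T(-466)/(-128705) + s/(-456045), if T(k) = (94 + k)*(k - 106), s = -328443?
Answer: -3651121531/3913018115 ≈ -0.93307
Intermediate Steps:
T(k) = (-106 + k)*(94 + k) (T(k) = (94 + k)*(-106 + k) = (-106 + k)*(94 + k))
T(-466)/(-128705) + s/(-456045) = (-9964 + (-466)² - 12*(-466))/(-128705) - 328443/(-456045) = (-9964 + 217156 + 5592)*(-1/128705) - 328443*(-1/456045) = 212784*(-1/128705) + 109481/152015 = -212784/128705 + 109481/152015 = -3651121531/3913018115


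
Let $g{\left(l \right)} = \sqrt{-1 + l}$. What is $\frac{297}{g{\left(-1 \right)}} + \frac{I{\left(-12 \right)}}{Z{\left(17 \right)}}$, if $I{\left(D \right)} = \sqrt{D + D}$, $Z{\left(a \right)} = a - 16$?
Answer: $\frac{i \left(- 297 \sqrt{2} + 4 \sqrt{6}\right)}{2} \approx - 205.11 i$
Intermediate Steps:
$Z{\left(a \right)} = -16 + a$
$I{\left(D \right)} = \sqrt{2} \sqrt{D}$ ($I{\left(D \right)} = \sqrt{2 D} = \sqrt{2} \sqrt{D}$)
$\frac{297}{g{\left(-1 \right)}} + \frac{I{\left(-12 \right)}}{Z{\left(17 \right)}} = \frac{297}{\sqrt{-1 - 1}} + \frac{\sqrt{2} \sqrt{-12}}{-16 + 17} = \frac{297}{\sqrt{-2}} + \frac{\sqrt{2} \cdot 2 i \sqrt{3}}{1} = \frac{297}{i \sqrt{2}} + 2 i \sqrt{6} \cdot 1 = 297 \left(- \frac{i \sqrt{2}}{2}\right) + 2 i \sqrt{6} = - \frac{297 i \sqrt{2}}{2} + 2 i \sqrt{6} = 2 i \sqrt{6} - \frac{297 i \sqrt{2}}{2}$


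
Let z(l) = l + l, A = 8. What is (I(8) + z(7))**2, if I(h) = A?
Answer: 484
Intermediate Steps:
I(h) = 8
z(l) = 2*l
(I(8) + z(7))**2 = (8 + 2*7)**2 = (8 + 14)**2 = 22**2 = 484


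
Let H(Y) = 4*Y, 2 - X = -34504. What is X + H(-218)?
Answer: 33634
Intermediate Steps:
X = 34506 (X = 2 - 1*(-34504) = 2 + 34504 = 34506)
X + H(-218) = 34506 + 4*(-218) = 34506 - 872 = 33634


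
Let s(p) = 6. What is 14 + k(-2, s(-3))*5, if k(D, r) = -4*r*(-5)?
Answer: 614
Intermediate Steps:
k(D, r) = 20*r
14 + k(-2, s(-3))*5 = 14 + (20*6)*5 = 14 + 120*5 = 14 + 600 = 614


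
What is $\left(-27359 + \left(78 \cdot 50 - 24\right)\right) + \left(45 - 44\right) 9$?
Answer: $-23474$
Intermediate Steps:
$\left(-27359 + \left(78 \cdot 50 - 24\right)\right) + \left(45 - 44\right) 9 = \left(-27359 + \left(3900 - 24\right)\right) + 1 \cdot 9 = \left(-27359 + 3876\right) + 9 = -23483 + 9 = -23474$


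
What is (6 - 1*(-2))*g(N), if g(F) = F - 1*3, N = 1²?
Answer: -16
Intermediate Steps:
N = 1
g(F) = -3 + F (g(F) = F - 3 = -3 + F)
(6 - 1*(-2))*g(N) = (6 - 1*(-2))*(-3 + 1) = (6 + 2)*(-2) = 8*(-2) = -16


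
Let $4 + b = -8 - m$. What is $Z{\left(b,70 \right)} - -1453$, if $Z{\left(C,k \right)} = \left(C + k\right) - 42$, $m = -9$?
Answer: $1478$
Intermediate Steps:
$b = -3$ ($b = -4 - -1 = -4 + \left(-8 + 9\right) = -4 + 1 = -3$)
$Z{\left(C,k \right)} = -42 + C + k$
$Z{\left(b,70 \right)} - -1453 = \left(-42 - 3 + 70\right) - -1453 = 25 + 1453 = 1478$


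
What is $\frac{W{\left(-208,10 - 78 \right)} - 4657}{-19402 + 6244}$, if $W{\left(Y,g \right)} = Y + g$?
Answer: $\frac{4933}{13158} \approx 0.37491$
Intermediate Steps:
$\frac{W{\left(-208,10 - 78 \right)} - 4657}{-19402 + 6244} = \frac{\left(-208 + \left(10 - 78\right)\right) - 4657}{-19402 + 6244} = \frac{\left(-208 - 68\right) - 4657}{-13158} = \left(-276 - 4657\right) \left(- \frac{1}{13158}\right) = \left(-4933\right) \left(- \frac{1}{13158}\right) = \frac{4933}{13158}$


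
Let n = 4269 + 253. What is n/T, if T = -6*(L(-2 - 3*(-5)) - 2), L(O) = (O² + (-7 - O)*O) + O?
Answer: 2261/240 ≈ 9.4208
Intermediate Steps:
L(O) = O + O² + O*(-7 - O) (L(O) = (O² + O*(-7 - O)) + O = O + O² + O*(-7 - O))
T = 480 (T = -6*(-6*(-2 - 3*(-5)) - 2) = -6*(-6*(-2 + 15) - 2) = -6*(-6*13 - 2) = -6*(-78 - 2) = -6*(-80) = 480)
n = 4522
n/T = 4522/480 = 4522*(1/480) = 2261/240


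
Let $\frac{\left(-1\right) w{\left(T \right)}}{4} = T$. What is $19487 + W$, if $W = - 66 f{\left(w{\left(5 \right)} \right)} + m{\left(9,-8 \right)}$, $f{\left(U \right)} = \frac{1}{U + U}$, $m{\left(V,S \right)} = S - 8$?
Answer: $\frac{389453}{20} \approx 19473.0$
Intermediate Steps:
$w{\left(T \right)} = - 4 T$
$m{\left(V,S \right)} = -8 + S$
$f{\left(U \right)} = \frac{1}{2 U}$
$W = - \frac{287}{20}$ ($W = - 66 \frac{1}{2 \left(\left(-4\right) 5\right)} - 16 = - 66 \frac{1}{2 \left(-20\right)} - 16 = - 66 \cdot \frac{1}{2} \left(- \frac{1}{20}\right) - 16 = \left(-66\right) \left(- \frac{1}{40}\right) - 16 = \frac{33}{20} - 16 = - \frac{287}{20} \approx -14.35$)
$19487 + W = 19487 - \frac{287}{20} = \frac{389453}{20}$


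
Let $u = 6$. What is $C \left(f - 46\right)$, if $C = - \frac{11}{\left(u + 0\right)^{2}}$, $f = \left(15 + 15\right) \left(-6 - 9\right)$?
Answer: $\frac{1364}{9} \approx 151.56$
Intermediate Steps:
$f = -450$ ($f = 30 \left(-15\right) = -450$)
$C = - \frac{11}{36}$ ($C = - \frac{11}{\left(6 + 0\right)^{2}} = - \frac{11}{6^{2}} = - \frac{11}{36} \approx -0.30556$)
$C \left(f - 46\right) = - \frac{11 \left(-450 - 46\right)}{36} = \left(- \frac{11}{36}\right) \left(-496\right) = \frac{1364}{9}$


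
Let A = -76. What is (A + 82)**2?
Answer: 36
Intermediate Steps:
(A + 82)**2 = (-76 + 82)**2 = 6**2 = 36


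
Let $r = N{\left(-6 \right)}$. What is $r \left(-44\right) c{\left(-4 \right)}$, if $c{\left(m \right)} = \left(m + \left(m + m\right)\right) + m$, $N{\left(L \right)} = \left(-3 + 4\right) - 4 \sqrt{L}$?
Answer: $704 - 2816 i \sqrt{6} \approx 704.0 - 6897.8 i$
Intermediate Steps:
$N{\left(L \right)} = 1 - 4 \sqrt{L}$
$c{\left(m \right)} = 4 m$ ($c{\left(m \right)} = \left(m + 2 m\right) + m = 3 m + m = 4 m$)
$r = 1 - 4 i \sqrt{6}$ ($r = 1 - 4 \sqrt{-6} = 1 - 4 i \sqrt{6} \approx 1.0 - 9.798 i$)
$r \left(-44\right) c{\left(-4 \right)} = \left(1 - 4 i \sqrt{6}\right) \left(-44\right) 4 \left(-4\right) = \left(-44 + 176 i \sqrt{6}\right) \left(-16\right) = 704 - 2816 i \sqrt{6}$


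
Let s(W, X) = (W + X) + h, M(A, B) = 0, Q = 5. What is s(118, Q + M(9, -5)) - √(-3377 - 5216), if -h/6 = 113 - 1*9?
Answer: -501 - I*√8593 ≈ -501.0 - 92.698*I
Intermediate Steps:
h = -624 (h = -6*(113 - 1*9) = -6*(113 - 9) = -6*104 = -624)
s(W, X) = -624 + W + X (s(W, X) = (W + X) - 624 = -624 + W + X)
s(118, Q + M(9, -5)) - √(-3377 - 5216) = (-624 + 118 + (5 + 0)) - √(-3377 - 5216) = (-624 + 118 + 5) - √(-8593) = -501 - I*√8593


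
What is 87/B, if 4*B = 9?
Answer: 116/3 ≈ 38.667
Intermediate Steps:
B = 9/4 (B = (1/4)*9 = 9/4 ≈ 2.2500)
87/B = 87/(9/4) = 87*(4/9) = 116/3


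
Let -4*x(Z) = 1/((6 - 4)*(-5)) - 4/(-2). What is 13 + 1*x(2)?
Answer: 501/40 ≈ 12.525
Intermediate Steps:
x(Z) = -19/40 (x(Z) = -(1/((6 - 4)*(-5)) - 4/(-2))/4 = -(-1/5/2 - 4*(-1/2))/4 = -((1/2)*(-1/5) + 2)/4 = -(-1/10 + 2)/4 = -1/4*19/10 = -19/40)
13 + 1*x(2) = 13 + 1*(-19/40) = 13 - 19/40 = 501/40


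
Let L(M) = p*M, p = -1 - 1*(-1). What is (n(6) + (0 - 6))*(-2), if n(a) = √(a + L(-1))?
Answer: 12 - 2*√6 ≈ 7.1010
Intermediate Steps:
p = 0 (p = -1 + 1 = 0)
L(M) = 0 (L(M) = 0*M = 0)
n(a) = √a (n(a) = √(a + 0) = √a)
(n(6) + (0 - 6))*(-2) = (√6 + (0 - 6))*(-2) = (√6 - 6)*(-2) = (-6 + √6)*(-2) = 12 - 2*√6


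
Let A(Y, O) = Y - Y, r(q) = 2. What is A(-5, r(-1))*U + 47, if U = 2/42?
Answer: 47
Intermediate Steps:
U = 1/21 (U = 2*(1/42) = 1/21 ≈ 0.047619)
A(Y, O) = 0
A(-5, r(-1))*U + 47 = 0*(1/21) + 47 = 0 + 47 = 47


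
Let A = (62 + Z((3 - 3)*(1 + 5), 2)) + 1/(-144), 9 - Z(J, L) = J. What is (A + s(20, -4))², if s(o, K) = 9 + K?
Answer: 119749249/20736 ≈ 5774.9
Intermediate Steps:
Z(J, L) = 9 - J
A = 10223/144 (A = (62 + (9 - (3 - 3)*(1 + 5))) + 1/(-144) = (62 + (9 - 0*6)) - 1/144 = (62 + (9 - 1*0)) - 1/144 = (62 + (9 + 0)) - 1/144 = (62 + 9) - 1/144 = 71 - 1/144 = 10223/144 ≈ 70.993)
(A + s(20, -4))² = (10223/144 + (9 - 4))² = (10223/144 + 5)² = (10943/144)² = 119749249/20736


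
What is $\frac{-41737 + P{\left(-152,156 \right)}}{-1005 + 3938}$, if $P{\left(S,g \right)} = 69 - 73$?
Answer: $- \frac{5963}{419} \approx -14.232$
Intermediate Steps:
$P{\left(S,g \right)} = -4$ ($P{\left(S,g \right)} = 69 - 73 = -4$)
$\frac{-41737 + P{\left(-152,156 \right)}}{-1005 + 3938} = \frac{-41737 - 4}{-1005 + 3938} = - \frac{41741}{2933} = \left(-41741\right) \frac{1}{2933} = - \frac{5963}{419}$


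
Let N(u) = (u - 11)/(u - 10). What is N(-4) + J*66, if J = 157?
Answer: 145083/14 ≈ 10363.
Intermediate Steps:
N(u) = (-11 + u)/(-10 + u)
N(-4) + J*66 = (-11 - 4)/(-10 - 4) + 157*66 = -15/(-14) + 10362 = -1/14*(-15) + 10362 = 15/14 + 10362 = 145083/14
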